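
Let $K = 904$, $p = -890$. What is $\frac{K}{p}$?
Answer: $- \frac{452}{445} \approx -1.0157$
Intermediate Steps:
$\frac{K}{p} = \frac{904}{-890} = 904 \left(- \frac{1}{890}\right) = - \frac{452}{445}$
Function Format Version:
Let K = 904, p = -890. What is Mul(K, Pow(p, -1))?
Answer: Rational(-452, 445) ≈ -1.0157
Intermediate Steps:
Mul(K, Pow(p, -1)) = Mul(904, Pow(-890, -1)) = Mul(904, Rational(-1, 890)) = Rational(-452, 445)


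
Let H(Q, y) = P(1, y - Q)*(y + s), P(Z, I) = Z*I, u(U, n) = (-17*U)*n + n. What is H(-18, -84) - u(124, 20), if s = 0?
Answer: 47684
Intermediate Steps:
u(U, n) = n - 17*U*n (u(U, n) = -17*U*n + n = n - 17*U*n)
P(Z, I) = I*Z
H(Q, y) = y*(y - Q) (H(Q, y) = ((y - Q)*1)*(y + 0) = (y - Q)*y = y*(y - Q))
H(-18, -84) - u(124, 20) = -84*(-84 - 1*(-18)) - 20*(1 - 17*124) = -84*(-84 + 18) - 20*(1 - 2108) = -84*(-66) - 20*(-2107) = 5544 - 1*(-42140) = 5544 + 42140 = 47684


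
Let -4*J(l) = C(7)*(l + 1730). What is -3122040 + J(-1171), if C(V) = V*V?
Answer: -12515551/4 ≈ -3.1289e+6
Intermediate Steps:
C(V) = V²
J(l) = -42385/2 - 49*l/4 (J(l) = -7²*(l + 1730)/4 = -49*(1730 + l)/4 = -(84770 + 49*l)/4 = -42385/2 - 49*l/4)
-3122040 + J(-1171) = -3122040 + (-42385/2 - 49/4*(-1171)) = -3122040 + (-42385/2 + 57379/4) = -3122040 - 27391/4 = -12515551/4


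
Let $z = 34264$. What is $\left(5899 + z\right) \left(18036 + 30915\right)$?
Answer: $1966019013$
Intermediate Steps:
$\left(5899 + z\right) \left(18036 + 30915\right) = \left(5899 + 34264\right) \left(18036 + 30915\right) = 40163 \cdot 48951 = 1966019013$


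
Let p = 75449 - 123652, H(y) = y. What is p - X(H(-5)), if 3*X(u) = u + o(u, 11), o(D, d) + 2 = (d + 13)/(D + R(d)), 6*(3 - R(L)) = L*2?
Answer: -2458162/51 ≈ -48199.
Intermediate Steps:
R(L) = 3 - L/3 (R(L) = 3 - L*2/6 = 3 - L/3)
o(D, d) = -2 + (13 + d)/(3 + D - d/3) (o(D, d) = -2 + (d + 13)/(D + (3 - d/3)) = -2 + (13 + d)/(3 + D - d/3))
X(u) = u/3 + (76 - 6*u)/(3*(-2 + 3*u)) (X(u) = (u + (21 - 6*u + 5*11)/(9 - 1*11 + 3*u))/3 = (u + (21 - 6*u + 55)/(9 - 11 + 3*u))/3 = (u + (76 - 6*u)/(-2 + 3*u))/3 = u/3 + (76 - 6*u)/(3*(-2 + 3*u)))
p = -48203
p - X(H(-5)) = -48203 - (76 - 8*(-5) + 3*(-5)²)/(3*(-2 + 3*(-5))) = -48203 - (76 + 40 + 3*25)/(3*(-2 - 15)) = -48203 - (76 + 40 + 75)/(3*(-17)) = -48203 - (-1)*191/(3*17) = -48203 - 1*(-191/51) = -48203 + 191/51 = -2458162/51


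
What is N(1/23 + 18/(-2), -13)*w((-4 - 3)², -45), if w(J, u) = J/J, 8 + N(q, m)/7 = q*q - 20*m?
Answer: 1230208/529 ≈ 2325.5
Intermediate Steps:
N(q, m) = -56 - 140*m + 7*q² (N(q, m) = -56 + 7*(q*q - 20*m) = -56 + 7*(q² - 20*m) = -56 + (-140*m + 7*q²) = -56 - 140*m + 7*q²)
w(J, u) = 1
N(1/23 + 18/(-2), -13)*w((-4 - 3)², -45) = (-56 - 140*(-13) + 7*(1/23 + 18/(-2))²)*1 = (-56 + 1820 + 7*(1*(1/23) + 18*(-½))²)*1 = (-56 + 1820 + 7*(1/23 - 9)²)*1 = (-56 + 1820 + 7*(-206/23)²)*1 = (-56 + 1820 + 7*(42436/529))*1 = (-56 + 1820 + 297052/529)*1 = (1230208/529)*1 = 1230208/529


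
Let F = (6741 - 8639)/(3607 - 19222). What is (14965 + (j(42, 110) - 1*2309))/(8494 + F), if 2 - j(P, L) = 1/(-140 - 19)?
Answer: 10475702715/7029692524 ≈ 1.4902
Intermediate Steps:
j(P, L) = 319/159 (j(P, L) = 2 - 1/(-140 - 19) = 2 - 1/(-159) = 2 - 1*(-1/159) = 2 + 1/159 = 319/159)
F = 1898/15615 (F = -1898/(-15615) = -1898*(-1/15615) = 1898/15615 ≈ 0.12155)
(14965 + (j(42, 110) - 1*2309))/(8494 + F) = (14965 + (319/159 - 1*2309))/(8494 + 1898/15615) = (14965 + (319/159 - 2309))/(132635708/15615) = (14965 - 366812/159)*(15615/132635708) = (2012623/159)*(15615/132635708) = 10475702715/7029692524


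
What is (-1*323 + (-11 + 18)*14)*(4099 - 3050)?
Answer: -236025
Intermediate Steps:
(-1*323 + (-11 + 18)*14)*(4099 - 3050) = (-323 + 7*14)*1049 = (-323 + 98)*1049 = -225*1049 = -236025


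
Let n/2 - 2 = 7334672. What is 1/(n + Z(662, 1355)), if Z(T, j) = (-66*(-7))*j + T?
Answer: 1/15296020 ≈ 6.5377e-8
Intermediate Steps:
Z(T, j) = T + 462*j (Z(T, j) = 462*j + T = T + 462*j)
n = 14669348 (n = 4 + 2*7334672 = 4 + 14669344 = 14669348)
1/(n + Z(662, 1355)) = 1/(14669348 + (662 + 462*1355)) = 1/(14669348 + (662 + 626010)) = 1/(14669348 + 626672) = 1/15296020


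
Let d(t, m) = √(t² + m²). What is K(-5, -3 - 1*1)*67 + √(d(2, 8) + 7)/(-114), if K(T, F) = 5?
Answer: 335 - √(7 + 2*√17)/114 ≈ 334.97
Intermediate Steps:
d(t, m) = √(m² + t²)
K(-5, -3 - 1*1)*67 + √(d(2, 8) + 7)/(-114) = 5*67 + √(√(8² + 2²) + 7)/(-114) = 335 + √(√(64 + 4) + 7)*(-1/114) = 335 + √(√68 + 7)*(-1/114) = 335 + √(2*√17 + 7)*(-1/114) = 335 + √(7 + 2*√17)*(-1/114) = 335 - √(7 + 2*√17)/114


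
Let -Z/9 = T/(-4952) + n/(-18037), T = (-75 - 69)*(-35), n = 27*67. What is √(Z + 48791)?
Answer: √6083299335136719806/11164903 ≈ 220.91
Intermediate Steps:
n = 1809
T = 5040 (T = -144*(-35) = 5040)
Z = 112347729/11164903 (Z = -9*(5040/(-4952) + 1809/(-18037)) = -9*(5040*(-1/4952) + 1809*(-1/18037)) = -9*(-630/619 - 1809/18037) = -9*(-12483081/11164903) = 112347729/11164903 ≈ 10.063)
√(Z + 48791) = √(112347729/11164903 + 48791) = √(544859130002/11164903) = √6083299335136719806/11164903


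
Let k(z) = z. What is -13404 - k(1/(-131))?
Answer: -1755923/131 ≈ -13404.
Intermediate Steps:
-13404 - k(1/(-131)) = -13404 - 1/(-131) = -13404 - 1*(-1/131) = -13404 + 1/131 = -1755923/131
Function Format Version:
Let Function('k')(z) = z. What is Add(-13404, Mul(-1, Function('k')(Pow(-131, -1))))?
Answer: Rational(-1755923, 131) ≈ -13404.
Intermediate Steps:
Add(-13404, Mul(-1, Function('k')(Pow(-131, -1)))) = Add(-13404, Mul(-1, Pow(-131, -1))) = Add(-13404, Mul(-1, Rational(-1, 131))) = Add(-13404, Rational(1, 131)) = Rational(-1755923, 131)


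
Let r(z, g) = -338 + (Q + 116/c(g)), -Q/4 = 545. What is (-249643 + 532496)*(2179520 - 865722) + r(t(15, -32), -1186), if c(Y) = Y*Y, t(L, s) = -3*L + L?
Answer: 130676883810137253/351649 ≈ 3.7161e+11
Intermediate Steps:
Q = -2180 (Q = -4*545 = -2180)
t(L, s) = -2*L
c(Y) = Y²
r(z, g) = -2518 + 116/g² (r(z, g) = -338 + (-2180 + 116/(g²)) = -338 + (-2180 + 116/g²) = -2518 + 116/g²)
(-249643 + 532496)*(2179520 - 865722) + r(t(15, -32), -1186) = (-249643 + 532496)*(2179520 - 865722) + (-2518 + 116/(-1186)²) = 282853*1313798 + (-2518 + 116*(1/1406596)) = 371611705694 + (-2518 + 29/351649) = 371611705694 - 885452153/351649 = 130676883810137253/351649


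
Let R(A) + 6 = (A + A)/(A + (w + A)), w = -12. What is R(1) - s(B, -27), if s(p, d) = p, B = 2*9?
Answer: -121/5 ≈ -24.200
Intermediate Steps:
B = 18
R(A) = -6 + 2*A/(-12 + 2*A) (R(A) = -6 + (A + A)/(A + (-12 + A)) = -6 + (2*A)/(-12 + 2*A) = -6 + 2*A/(-12 + 2*A))
R(1) - s(B, -27) = (36 - 5*1)/(-6 + 1) - 1*18 = (36 - 5)/(-5) - 18 = -⅕*31 - 18 = -31/5 - 18 = -121/5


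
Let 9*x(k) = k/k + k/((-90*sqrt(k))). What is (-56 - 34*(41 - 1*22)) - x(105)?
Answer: -6319/9 + sqrt(105)/810 ≈ -702.10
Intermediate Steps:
x(k) = 1/9 - sqrt(k)/810 (x(k) = (k/k + k/((-90*sqrt(k))))/9 = (1 + k*(-1/(90*sqrt(k))))/9 = (1 - sqrt(k)/90)/9 = 1/9 - sqrt(k)/810)
(-56 - 34*(41 - 1*22)) - x(105) = (-56 - 34*(41 - 1*22)) - (1/9 - sqrt(105)/810) = (-56 - 34*(41 - 22)) + (-1/9 + sqrt(105)/810) = (-56 - 34*19) + (-1/9 + sqrt(105)/810) = (-56 - 646) + (-1/9 + sqrt(105)/810) = -702 + (-1/9 + sqrt(105)/810) = -6319/9 + sqrt(105)/810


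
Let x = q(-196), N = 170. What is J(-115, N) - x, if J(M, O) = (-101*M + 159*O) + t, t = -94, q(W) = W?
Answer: 38747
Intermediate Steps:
x = -196
J(M, O) = -94 - 101*M + 159*O (J(M, O) = (-101*M + 159*O) - 94 = -94 - 101*M + 159*O)
J(-115, N) - x = (-94 - 101*(-115) + 159*170) - 1*(-196) = (-94 + 11615 + 27030) + 196 = 38551 + 196 = 38747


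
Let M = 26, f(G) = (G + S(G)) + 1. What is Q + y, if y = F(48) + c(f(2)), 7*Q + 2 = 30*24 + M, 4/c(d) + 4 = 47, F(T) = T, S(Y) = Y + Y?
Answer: 46468/301 ≈ 154.38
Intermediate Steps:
S(Y) = 2*Y
f(G) = 1 + 3*G (f(G) = (G + 2*G) + 1 = 3*G + 1 = 1 + 3*G)
c(d) = 4/43 (c(d) = 4/(-4 + 47) = 4/43)
Q = 744/7 (Q = -2/7 + (30*24 + 26)/7 = -2/7 + (720 + 26)/7 = -2/7 + (1/7)*746 = -2/7 + 746/7 = 744/7 ≈ 106.29)
y = 2068/43 (y = 48 + 4/43 = 2068/43 ≈ 48.093)
Q + y = 744/7 + 2068/43 = 46468/301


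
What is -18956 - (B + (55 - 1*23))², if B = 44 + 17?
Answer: -27605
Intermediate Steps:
B = 61
-18956 - (B + (55 - 1*23))² = -18956 - (61 + (55 - 1*23))² = -18956 - (61 + (55 - 23))² = -18956 - (61 + 32)² = -18956 - 1*93² = -18956 - 1*8649 = -18956 - 8649 = -27605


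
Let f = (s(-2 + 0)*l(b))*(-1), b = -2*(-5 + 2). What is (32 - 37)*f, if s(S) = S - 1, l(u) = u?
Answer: -90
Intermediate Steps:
b = 6 (b = -2*(-3) = 6)
s(S) = -1 + S
f = 18 (f = ((-1 + (-2 + 0))*6)*(-1) = ((-1 - 2)*6)*(-1) = -3*6*(-1) = -18*(-1) = 18)
(32 - 37)*f = (32 - 37)*18 = -5*18 = -90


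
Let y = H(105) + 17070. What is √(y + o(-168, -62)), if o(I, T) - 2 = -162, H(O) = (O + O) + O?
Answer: 5*√689 ≈ 131.24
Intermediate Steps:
H(O) = 3*O (H(O) = 2*O + O = 3*O)
o(I, T) = -160 (o(I, T) = 2 - 162 = -160)
y = 17385 (y = 3*105 + 17070 = 315 + 17070 = 17385)
√(y + o(-168, -62)) = √(17385 - 160) = √17225 = 5*√689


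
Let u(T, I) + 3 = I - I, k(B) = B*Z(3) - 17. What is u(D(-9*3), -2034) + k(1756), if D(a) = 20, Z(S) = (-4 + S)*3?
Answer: -5288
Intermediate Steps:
Z(S) = -12 + 3*S
k(B) = -17 - 3*B (k(B) = B*(-12 + 3*3) - 17 = B*(-12 + 9) - 17 = B*(-3) - 17 = -3*B - 17 = -17 - 3*B)
u(T, I) = -3 (u(T, I) = -3 + (I - I) = -3 + 0 = -3)
u(D(-9*3), -2034) + k(1756) = -3 + (-17 - 3*1756) = -3 + (-17 - 5268) = -3 - 5285 = -5288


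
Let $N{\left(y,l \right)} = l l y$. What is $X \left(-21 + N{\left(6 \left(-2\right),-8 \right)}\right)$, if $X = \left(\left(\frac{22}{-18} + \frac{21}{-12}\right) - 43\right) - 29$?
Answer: $\frac{709837}{12} \approx 59153.0$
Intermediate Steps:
$N{\left(y,l \right)} = y l^{2}$ ($N{\left(y,l \right)} = l^{2} y = y l^{2}$)
$X = - \frac{2699}{36}$ ($X = \left(\left(22 \left(- \frac{1}{18}\right) + 21 \left(- \frac{1}{12}\right)\right) - 43\right) - 29 = \left(\left(- \frac{11}{9} - \frac{7}{4}\right) - 43\right) - 29 = \left(- \frac{107}{36} - 43\right) - 29 = - \frac{1655}{36} - 29 = - \frac{2699}{36} \approx -74.972$)
$X \left(-21 + N{\left(6 \left(-2\right),-8 \right)}\right) = - \frac{2699 \left(-21 + 6 \left(-2\right) \left(-8\right)^{2}\right)}{36} = - \frac{2699 \left(-21 - 768\right)}{36} = \left(- \frac{2699}{36}\right) \left(-789\right) = \frac{709837}{12}$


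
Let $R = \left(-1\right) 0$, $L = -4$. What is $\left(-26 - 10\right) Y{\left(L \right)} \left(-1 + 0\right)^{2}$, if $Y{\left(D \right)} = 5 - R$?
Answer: $-180$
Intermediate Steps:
$R = 0$
$Y{\left(D \right)} = 5$ ($Y{\left(D \right)} = 5 - 0 = 5 + 0 = 5$)
$\left(-26 - 10\right) Y{\left(L \right)} \left(-1 + 0\right)^{2} = \left(-26 - 10\right) 5 \left(-1 + 0\right)^{2} = \left(-36\right) 5 \left(-1\right)^{2} = \left(-180\right) 1 = -180$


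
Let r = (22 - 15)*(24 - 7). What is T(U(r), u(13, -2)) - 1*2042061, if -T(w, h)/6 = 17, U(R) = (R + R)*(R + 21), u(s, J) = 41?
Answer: -2042163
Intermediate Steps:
r = 119 (r = 7*17 = 119)
U(R) = 2*R*(21 + R) (U(R) = (2*R)*(21 + R) = 2*R*(21 + R))
T(w, h) = -102 (T(w, h) = -6*17 = -102)
T(U(r), u(13, -2)) - 1*2042061 = -102 - 1*2042061 = -102 - 2042061 = -2042163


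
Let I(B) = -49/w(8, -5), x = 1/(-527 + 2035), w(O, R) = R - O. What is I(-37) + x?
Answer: 5685/1508 ≈ 3.7699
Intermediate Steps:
x = 1/1508 ≈ 0.00066313
I(B) = 49/13 (I(B) = -49/(-5 - 1*8) = -49/(-5 - 8) = -49/(-13) = -49*(-1/13) = 49/13)
I(-37) + x = 49/13 + 1/1508 = 5685/1508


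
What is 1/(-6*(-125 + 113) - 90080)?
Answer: -1/90008 ≈ -1.1110e-5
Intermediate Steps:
1/(-6*(-125 + 113) - 90080) = 1/(-6*(-12) - 90080) = 1/(72 - 90080) = 1/(-90008) = -1/90008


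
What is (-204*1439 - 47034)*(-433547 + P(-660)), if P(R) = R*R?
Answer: -699231270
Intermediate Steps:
P(R) = R**2
(-204*1439 - 47034)*(-433547 + P(-660)) = (-204*1439 - 47034)*(-433547 + (-660)**2) = (-293556 - 47034)*(-433547 + 435600) = -340590*2053 = -699231270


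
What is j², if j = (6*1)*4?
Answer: 576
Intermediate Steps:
j = 24 (j = 6*4 = 24)
j² = 24² = 576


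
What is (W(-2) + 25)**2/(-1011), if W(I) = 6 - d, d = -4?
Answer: -1225/1011 ≈ -1.2117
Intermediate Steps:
W(I) = 10 (W(I) = 6 - 1*(-4) = 6 + 4 = 10)
(W(-2) + 25)**2/(-1011) = (10 + 25)**2/(-1011) = 35**2*(-1/1011) = 1225*(-1/1011) = -1225/1011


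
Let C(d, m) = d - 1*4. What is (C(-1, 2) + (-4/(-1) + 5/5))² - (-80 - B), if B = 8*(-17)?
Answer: -56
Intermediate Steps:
C(d, m) = -4 + d (C(d, m) = d - 4 = -4 + d)
B = -136
(C(-1, 2) + (-4/(-1) + 5/5))² - (-80 - B) = ((-4 - 1) + (-4/(-1) + 5/5))² - (-80 - 1*(-136)) = (-5 + (-4*(-1) + 5*(⅕)))² - (-80 + 136) = (-5 + (4 + 1))² - 1*56 = (-5 + 5)² - 56 = 0² - 56 = 0 - 56 = -56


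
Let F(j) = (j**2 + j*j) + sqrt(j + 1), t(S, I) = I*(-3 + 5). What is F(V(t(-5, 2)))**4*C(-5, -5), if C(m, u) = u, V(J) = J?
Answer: -5396605 - 658560*sqrt(5) ≈ -6.8692e+6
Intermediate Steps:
t(S, I) = 2*I (t(S, I) = I*2 = 2*I)
F(j) = sqrt(1 + j) + 2*j**2 (F(j) = (j**2 + j**2) + sqrt(1 + j) = 2*j**2 + sqrt(1 + j) = sqrt(1 + j) + 2*j**2)
F(V(t(-5, 2)))**4*C(-5, -5) = (sqrt(1 + 2*2) + 2*(2*2)**2)**4*(-5) = (sqrt(1 + 4) + 2*4**2)**4*(-5) = (sqrt(5) + 2*16)**4*(-5) = (sqrt(5) + 32)**4*(-5) = (32 + sqrt(5))**4*(-5) = -5*(32 + sqrt(5))**4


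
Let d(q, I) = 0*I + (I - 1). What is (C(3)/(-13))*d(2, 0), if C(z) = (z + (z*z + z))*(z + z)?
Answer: 90/13 ≈ 6.9231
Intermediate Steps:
d(q, I) = -1 + I (d(q, I) = 0 + (-1 + I) = -1 + I)
C(z) = 2*z*(z² + 2*z) (C(z) = (z + (z² + z))*(2*z) = (z + (z + z²))*(2*z) = (z² + 2*z)*(2*z) = 2*z*(z² + 2*z))
(C(3)/(-13))*d(2, 0) = ((2*3²*(2 + 3))/(-13))*(-1 + 0) = ((2*9*5)*(-1/13))*(-1) = (90*(-1/13))*(-1) = -90/13*(-1) = 90/13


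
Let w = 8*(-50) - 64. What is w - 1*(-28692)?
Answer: 28228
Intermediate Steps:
w = -464 (w = -400 - 64 = -464)
w - 1*(-28692) = -464 - 1*(-28692) = -464 + 28692 = 28228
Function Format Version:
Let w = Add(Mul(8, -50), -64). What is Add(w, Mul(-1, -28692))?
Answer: 28228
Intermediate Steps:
w = -464 (w = Add(-400, -64) = -464)
Add(w, Mul(-1, -28692)) = Add(-464, Mul(-1, -28692)) = Add(-464, 28692) = 28228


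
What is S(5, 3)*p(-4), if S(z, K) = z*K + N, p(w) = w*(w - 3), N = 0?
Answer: 420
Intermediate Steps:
p(w) = w*(-3 + w)
S(z, K) = K*z (S(z, K) = z*K + 0 = K*z + 0 = K*z)
S(5, 3)*p(-4) = (3*5)*(-4*(-3 - 4)) = 15*(-4*(-7)) = 15*28 = 420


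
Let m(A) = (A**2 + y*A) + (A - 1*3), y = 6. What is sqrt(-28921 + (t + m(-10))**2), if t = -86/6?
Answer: I*sqrt(258845)/3 ≈ 169.59*I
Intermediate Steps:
t = -43/3 (t = -86*1/6 = -43/3 ≈ -14.333)
m(A) = -3 + A**2 + 7*A (m(A) = (A**2 + 6*A) + (A - 1*3) = (A**2 + 6*A) + (A - 3) = (A**2 + 6*A) + (-3 + A) = -3 + A**2 + 7*A)
sqrt(-28921 + (t + m(-10))**2) = sqrt(-28921 + (-43/3 + (-3 + (-10)**2 + 7*(-10)))**2) = sqrt(-28921 + (-43/3 + (-3 + 100 - 70))**2) = sqrt(-28921 + (-43/3 + 27)**2) = sqrt(-28921 + (38/3)**2) = sqrt(-28921 + 1444/9) = sqrt(-258845/9) = I*sqrt(258845)/3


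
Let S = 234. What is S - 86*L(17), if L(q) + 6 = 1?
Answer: 664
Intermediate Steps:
L(q) = -5 (L(q) = -6 + 1 = -5)
S - 86*L(17) = 234 - 86*(-5) = 234 + 430 = 664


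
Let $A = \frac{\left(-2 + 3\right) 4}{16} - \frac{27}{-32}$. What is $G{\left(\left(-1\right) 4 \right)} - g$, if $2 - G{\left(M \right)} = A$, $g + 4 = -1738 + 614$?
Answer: $\frac{36125}{32} \approx 1128.9$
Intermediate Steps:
$g = -1128$ ($g = -4 + \left(-1738 + 614\right) = -4 - 1124 = -1128$)
$A = \frac{35}{32}$ ($A = 1 \cdot 4 \cdot \frac{1}{16} - - \frac{27}{32} = 4 \cdot \frac{1}{16} + \frac{27}{32} = \frac{1}{4} + \frac{27}{32} = \frac{35}{32} \approx 1.0938$)
$G{\left(M \right)} = \frac{29}{32}$ ($G{\left(M \right)} = 2 - \frac{35}{32} = \frac{29}{32}$)
$G{\left(\left(-1\right) 4 \right)} - g = \frac{29}{32} - -1128 = \frac{29}{32} + 1128 = \frac{36125}{32}$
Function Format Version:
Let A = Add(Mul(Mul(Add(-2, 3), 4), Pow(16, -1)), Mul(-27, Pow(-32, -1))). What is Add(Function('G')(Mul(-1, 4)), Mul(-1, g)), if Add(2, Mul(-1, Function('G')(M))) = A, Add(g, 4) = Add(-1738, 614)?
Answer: Rational(36125, 32) ≈ 1128.9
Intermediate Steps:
g = -1128 (g = Add(-4, Add(-1738, 614)) = Add(-4, -1124) = -1128)
A = Rational(35, 32) (A = Add(Mul(Mul(1, 4), Rational(1, 16)), Mul(-27, Rational(-1, 32))) = Add(Mul(4, Rational(1, 16)), Rational(27, 32)) = Add(Rational(1, 4), Rational(27, 32)) = Rational(35, 32) ≈ 1.0938)
Function('G')(M) = Rational(29, 32) (Function('G')(M) = Add(2, Mul(-1, Rational(35, 32))) = Add(2, Rational(-35, 32)) = Rational(29, 32))
Add(Function('G')(Mul(-1, 4)), Mul(-1, g)) = Add(Rational(29, 32), Mul(-1, -1128)) = Add(Rational(29, 32), 1128) = Rational(36125, 32)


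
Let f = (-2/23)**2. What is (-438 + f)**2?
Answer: 53683963204/279841 ≈ 1.9184e+5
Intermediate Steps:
f = 4/529 (f = (-2*1/23)**2 = (-2/23)**2 = 4/529 ≈ 0.0075614)
(-438 + f)**2 = (-438 + 4/529)**2 = (-231698/529)**2 = 53683963204/279841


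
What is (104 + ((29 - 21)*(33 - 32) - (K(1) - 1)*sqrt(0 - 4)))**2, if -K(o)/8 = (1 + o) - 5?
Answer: 10428 - 10304*I ≈ 10428.0 - 10304.0*I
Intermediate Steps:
K(o) = 32 - 8*o (K(o) = -8*((1 + o) - 5) = -8*(-4 + o) = 32 - 8*o)
(104 + ((29 - 21)*(33 - 32) - (K(1) - 1)*sqrt(0 - 4)))**2 = (104 + ((29 - 21)*(33 - 32) - ((32 - 8*1) - 1)*sqrt(0 - 4)))**2 = (104 + (8*1 - ((32 - 8) - 1)*sqrt(-4)))**2 = (104 + (8 - (24 - 1)*2*I))**2 = (104 + (8 - 23*2*I))**2 = (104 + (8 - 46*I))**2 = (112 - 46*I)**2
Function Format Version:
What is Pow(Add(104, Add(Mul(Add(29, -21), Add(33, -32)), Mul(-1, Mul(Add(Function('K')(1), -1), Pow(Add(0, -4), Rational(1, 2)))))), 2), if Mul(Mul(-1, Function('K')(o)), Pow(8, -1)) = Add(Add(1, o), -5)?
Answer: Add(10428, Mul(-10304, I)) ≈ Add(10428., Mul(-10304., I))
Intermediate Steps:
Function('K')(o) = Add(32, Mul(-8, o)) (Function('K')(o) = Mul(-8, Add(Add(1, o), -5)) = Mul(-8, Add(-4, o)) = Add(32, Mul(-8, o)))
Pow(Add(104, Add(Mul(Add(29, -21), Add(33, -32)), Mul(-1, Mul(Add(Function('K')(1), -1), Pow(Add(0, -4), Rational(1, 2)))))), 2) = Pow(Add(104, Add(Mul(Add(29, -21), Add(33, -32)), Mul(-1, Mul(Add(Add(32, Mul(-8, 1)), -1), Pow(Add(0, -4), Rational(1, 2)))))), 2) = Pow(Add(104, Add(Mul(8, 1), Mul(-1, Mul(Add(Add(32, -8), -1), Pow(-4, Rational(1, 2)))))), 2) = Pow(Add(104, Add(8, Mul(-1, Mul(Add(24, -1), Mul(2, I))))), 2) = Pow(Add(104, Add(8, Mul(-1, Mul(23, Mul(2, I))))), 2) = Pow(Add(104, Add(8, Mul(-1, Mul(46, I)))), 2) = Pow(Add(104, Add(8, Mul(-46, I))), 2) = Pow(Add(112, Mul(-46, I)), 2)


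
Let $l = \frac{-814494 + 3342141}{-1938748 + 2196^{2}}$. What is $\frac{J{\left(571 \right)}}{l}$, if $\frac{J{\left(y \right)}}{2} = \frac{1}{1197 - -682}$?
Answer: $\frac{5767336}{4749448713} \approx 0.0012143$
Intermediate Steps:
$J{\left(y \right)} = \frac{2}{1879}$ ($J{\left(y \right)} = \frac{2}{1197 - -682} = \frac{2}{1197 + 682} = \frac{2}{1879}$)
$l = \frac{2527647}{2883668}$ ($l = \frac{2527647}{-1938748 + 4822416} = \frac{2527647}{2883668} \approx 0.87654$)
$\frac{J{\left(571 \right)}}{l} = \frac{2}{1879 \cdot \frac{2527647}{2883668}} = \frac{2}{1879} \cdot \frac{2883668}{2527647} = \frac{5767336}{4749448713}$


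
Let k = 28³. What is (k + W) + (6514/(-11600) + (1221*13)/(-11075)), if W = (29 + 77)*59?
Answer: 72467371013/2569400 ≈ 28204.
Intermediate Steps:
W = 6254 (W = 106*59 = 6254)
k = 21952
(k + W) + (6514/(-11600) + (1221*13)/(-11075)) = (21952 + 6254) + (6514/(-11600) + (1221*13)/(-11075)) = 28206 + (6514*(-1/11600) + 15873*(-1/11075)) = 28206 + (-3257/5800 - 15873/11075) = 28206 - 5125387/2569400 = 72467371013/2569400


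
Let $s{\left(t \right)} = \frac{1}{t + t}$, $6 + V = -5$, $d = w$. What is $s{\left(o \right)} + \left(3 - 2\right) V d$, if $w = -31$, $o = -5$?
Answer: $\frac{3409}{10} \approx 340.9$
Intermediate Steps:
$d = -31$
$V = -11$ ($V = -6 - 5 = -11$)
$s{\left(t \right)} = \frac{1}{2 t}$
$s{\left(o \right)} + \left(3 - 2\right) V d = \frac{1}{2 \left(-5\right)} + \left(3 - 2\right) \left(-11\right) \left(-31\right) = \frac{1}{2} \left(- \frac{1}{5}\right) + 1 \left(-11\right) \left(-31\right) = - \frac{1}{10} - -341 = - \frac{1}{10} + 341 = \frac{3409}{10}$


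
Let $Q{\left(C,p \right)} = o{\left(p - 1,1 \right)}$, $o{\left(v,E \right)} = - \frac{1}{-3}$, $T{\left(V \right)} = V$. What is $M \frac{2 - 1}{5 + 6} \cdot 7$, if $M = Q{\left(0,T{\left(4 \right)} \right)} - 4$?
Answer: $- \frac{7}{3} \approx -2.3333$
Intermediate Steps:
$o{\left(v,E \right)} = \frac{1}{3}$ ($o{\left(v,E \right)} = \left(-1\right) \left(- \frac{1}{3}\right) = \frac{1}{3}$)
$Q{\left(C,p \right)} = \frac{1}{3}$
$M = - \frac{11}{3}$ ($M = \frac{1}{3} - 4 = - \frac{11}{3} \approx -3.6667$)
$M \frac{2 - 1}{5 + 6} \cdot 7 = - \frac{11 \frac{2 - 1}{5 + 6} \cdot 7}{3} = - \frac{11 \cdot 1 \cdot \frac{1}{11} \cdot 7}{3} = - \frac{11 \cdot \frac{1}{11} \cdot 7}{3} = \left(- \frac{11}{3}\right) \frac{7}{11} = - \frac{7}{3}$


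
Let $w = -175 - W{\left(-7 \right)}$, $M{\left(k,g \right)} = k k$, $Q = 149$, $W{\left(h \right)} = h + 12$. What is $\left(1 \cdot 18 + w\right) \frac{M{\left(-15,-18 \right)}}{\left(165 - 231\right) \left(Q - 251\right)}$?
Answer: $- \frac{2025}{374} \approx -5.4144$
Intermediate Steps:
$W{\left(h \right)} = 12 + h$
$M{\left(k,g \right)} = k^{2}$
$w = -180$ ($w = -175 - \left(12 - 7\right) = -175 - 5 = -180$)
$\left(1 \cdot 18 + w\right) \frac{M{\left(-15,-18 \right)}}{\left(165 - 231\right) \left(Q - 251\right)} = \left(1 \cdot 18 - 180\right) \frac{\left(-15\right)^{2}}{\left(165 - 231\right) \left(149 - 251\right)} = \left(18 - 180\right) \frac{225}{\left(-66\right) \left(-102\right)} = - 162 \cdot \frac{225}{6732} = - 162 \cdot 225 \cdot \frac{1}{6732} = \left(-162\right) \frac{25}{748} = - \frac{2025}{374}$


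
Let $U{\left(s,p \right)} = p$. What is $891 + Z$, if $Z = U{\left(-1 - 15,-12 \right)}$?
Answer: $879$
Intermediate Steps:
$Z = -12$
$891 + Z = 891 - 12 = 879$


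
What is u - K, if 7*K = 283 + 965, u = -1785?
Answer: -13743/7 ≈ -1963.3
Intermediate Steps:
K = 1248/7 (K = (283 + 965)/7 = (⅐)*1248 = 1248/7 ≈ 178.29)
u - K = -1785 - 1*1248/7 = -1785 - 1248/7 = -13743/7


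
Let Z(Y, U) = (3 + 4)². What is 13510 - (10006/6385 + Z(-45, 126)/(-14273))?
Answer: 175866535111/13019015 ≈ 13508.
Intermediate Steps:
Z(Y, U) = 49 (Z(Y, U) = 7² = 49)
13510 - (10006/6385 + Z(-45, 126)/(-14273)) = 13510 - (10006/6385 + 49/(-14273)) = 13510 - (10006*(1/6385) + 49*(-1/14273)) = 13510 - (10006/6385 - 7/2039) = 13510 - 1*20357539/13019015 = 13510 - 20357539/13019015 = 175866535111/13019015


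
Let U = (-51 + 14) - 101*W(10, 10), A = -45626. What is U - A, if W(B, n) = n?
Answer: 44579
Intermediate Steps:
U = -1047 (U = (-51 + 14) - 101*10 = -37 - 1010 = -1047)
U - A = -1047 - 1*(-45626) = -1047 + 45626 = 44579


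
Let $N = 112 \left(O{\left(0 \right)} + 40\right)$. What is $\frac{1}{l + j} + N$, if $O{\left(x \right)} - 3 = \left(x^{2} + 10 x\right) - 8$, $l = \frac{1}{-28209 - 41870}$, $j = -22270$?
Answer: $\frac{6117784507441}{1560659331} \approx 3920.0$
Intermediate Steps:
$l = - \frac{1}{70079}$ ($l = \frac{1}{-70079} = - \frac{1}{70079} \approx -1.427 \cdot 10^{-5}$)
$O{\left(x \right)} = -5 + x^{2} + 10 x$ ($O{\left(x \right)} = 3 - \left(8 - x^{2} - 10 x\right) = 3 + \left(-8 + x^{2} + 10 x\right) = -5 + x^{2} + 10 x$)
$N = 3920$ ($N = 112 \left(\left(-5 + 0^{2} + 10 \cdot 0\right) + 40\right) = 112 \left(\left(-5 + 0 + 0\right) + 40\right) = 112 \left(-5 + 40\right) = 112 \cdot 35 = 3920$)
$\frac{1}{l + j} + N = \frac{1}{- \frac{1}{70079} - 22270} + 3920 = \frac{1}{- \frac{1560659331}{70079}} + 3920 = - \frac{70079}{1560659331} + 3920 = \frac{6117784507441}{1560659331}$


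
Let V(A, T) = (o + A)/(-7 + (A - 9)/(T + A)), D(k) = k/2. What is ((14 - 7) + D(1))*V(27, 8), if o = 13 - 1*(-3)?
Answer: -22575/454 ≈ -49.725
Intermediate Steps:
D(k) = k/2 (D(k) = k*(1/2) = k/2)
o = 16 (o = 13 + 3 = 16)
V(A, T) = (16 + A)/(-7 + (-9 + A)/(A + T)) (V(A, T) = (16 + A)/(-7 + (A - 9)/(T + A)) = (16 + A)/(-7 + (-9 + A)/(A + T)))
((14 - 7) + D(1))*V(27, 8) = ((14 - 7) + (1/2)*1)*((-1*27**2 - 16*27 - 16*8 - 1*27*8)/(9 + 6*27 + 7*8)) = (7 + 1/2)*((-1*729 - 432 - 128 - 216)/(9 + 162 + 56)) = 15*((-729 - 432 - 128 - 216)/227)/2 = 15*((1/227)*(-1505))/2 = (15/2)*(-1505/227) = -22575/454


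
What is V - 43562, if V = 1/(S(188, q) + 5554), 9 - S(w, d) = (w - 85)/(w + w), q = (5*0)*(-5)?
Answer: -91113625394/2091585 ≈ -43562.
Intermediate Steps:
q = 0 (q = 0*(-5) = 0)
S(w, d) = 9 - (-85 + w)/(2*w) (S(w, d) = 9 - (w - 85)/(w + w) = 9 - (-85 + w)/(2*w))
V = 376/2091585 (V = 1/((17/2)*(5 + 188)/188 + 5554) = 1/((17/2)*(1/188)*193 + 5554) = 1/(3281/376 + 5554) = 1/(2091585/376) = 376/2091585 ≈ 0.00017977)
V - 43562 = 376/2091585 - 43562 = -91113625394/2091585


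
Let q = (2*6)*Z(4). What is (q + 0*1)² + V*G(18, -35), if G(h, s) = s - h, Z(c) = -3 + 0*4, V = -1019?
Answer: 55303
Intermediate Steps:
Z(c) = -3 (Z(c) = -3 + 0 = -3)
q = -36 (q = (2*6)*(-3) = 12*(-3) = -36)
(q + 0*1)² + V*G(18, -35) = (-36 + 0*1)² - 1019*(-35 - 1*18) = (-36 + 0)² - 1019*(-35 - 18) = (-36)² - 1019*(-53) = 1296 + 54007 = 55303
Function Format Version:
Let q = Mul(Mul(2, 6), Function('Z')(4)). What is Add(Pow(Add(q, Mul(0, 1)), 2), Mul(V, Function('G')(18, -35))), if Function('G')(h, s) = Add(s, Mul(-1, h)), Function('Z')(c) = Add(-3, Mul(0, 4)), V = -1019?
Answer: 55303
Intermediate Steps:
Function('Z')(c) = -3 (Function('Z')(c) = Add(-3, 0) = -3)
q = -36 (q = Mul(Mul(2, 6), -3) = Mul(12, -3) = -36)
Add(Pow(Add(q, Mul(0, 1)), 2), Mul(V, Function('G')(18, -35))) = Add(Pow(Add(-36, Mul(0, 1)), 2), Mul(-1019, Add(-35, Mul(-1, 18)))) = Add(Pow(Add(-36, 0), 2), Mul(-1019, Add(-35, -18))) = Add(Pow(-36, 2), Mul(-1019, -53)) = Add(1296, 54007) = 55303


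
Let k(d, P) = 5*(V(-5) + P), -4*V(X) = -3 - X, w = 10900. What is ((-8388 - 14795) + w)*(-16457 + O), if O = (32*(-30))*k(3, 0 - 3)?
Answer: -4213069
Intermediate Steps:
V(X) = ¾ + X/4 (V(X) = -(-3 - X)/4 = ¾ + X/4)
k(d, P) = -5/2 + 5*P (k(d, P) = 5*((¾ + (¼)*(-5)) + P) = 5*((¾ - 5/4) + P) = 5*(-½ + P) = -5/2 + 5*P)
O = 16800 (O = (32*(-30))*(-5/2 + 5*(0 - 3)) = -960*(-5/2 + 5*(-3)) = -960*(-5/2 - 15) = -960*(-35/2) = 16800)
((-8388 - 14795) + w)*(-16457 + O) = ((-8388 - 14795) + 10900)*(-16457 + 16800) = (-23183 + 10900)*343 = -12283*343 = -4213069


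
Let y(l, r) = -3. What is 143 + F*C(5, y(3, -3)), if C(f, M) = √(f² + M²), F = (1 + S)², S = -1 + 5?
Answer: 143 + 25*√34 ≈ 288.77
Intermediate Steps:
S = 4
F = 25 (F = (1 + 4)² = 5² = 25)
C(f, M) = √(M² + f²)
143 + F*C(5, y(3, -3)) = 143 + 25*√((-3)² + 5²) = 143 + 25*√(9 + 25) = 143 + 25*√34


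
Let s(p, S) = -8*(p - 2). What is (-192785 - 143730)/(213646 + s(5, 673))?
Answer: -19795/12566 ≈ -1.5753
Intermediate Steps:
s(p, S) = 16 - 8*p (s(p, S) = -8*(-2 + p) = 16 - 8*p)
(-192785 - 143730)/(213646 + s(5, 673)) = (-192785 - 143730)/(213646 + (16 - 8*5)) = -336515/(213646 + (16 - 40)) = -336515/(213646 - 24) = -336515/213622 = -336515*1/213622 = -19795/12566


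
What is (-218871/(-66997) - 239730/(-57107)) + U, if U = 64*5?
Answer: 1252879514287/3825997679 ≈ 327.46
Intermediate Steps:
U = 320
(-218871/(-66997) - 239730/(-57107)) + U = (-218871/(-66997) - 239730/(-57107)) + 320 = (-218871*(-1/66997) - 239730*(-1/57107)) + 320 = (218871/66997 + 239730/57107) + 320 = 28560257007/3825997679 + 320 = 1252879514287/3825997679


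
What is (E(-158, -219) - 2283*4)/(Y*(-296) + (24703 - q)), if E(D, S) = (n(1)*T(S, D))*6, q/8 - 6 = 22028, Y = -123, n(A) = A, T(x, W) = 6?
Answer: 3032/38387 ≈ 0.078985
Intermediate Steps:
q = 176272 (q = 48 + 8*22028 = 48 + 176224 = 176272)
E(D, S) = 36 (E(D, S) = (1*6)*6 = 6*6 = 36)
(E(-158, -219) - 2283*4)/(Y*(-296) + (24703 - q)) = (36 - 2283*4)/(-123*(-296) + (24703 - 1*176272)) = (36 - 9132)/(36408 + (24703 - 176272)) = -9096/(36408 - 151569) = -9096/(-115161) = -9096*(-1/115161) = 3032/38387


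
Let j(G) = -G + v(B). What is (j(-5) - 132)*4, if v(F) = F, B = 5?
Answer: -488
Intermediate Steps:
j(G) = 5 - G (j(G) = -G + 5 = 5 - G)
(j(-5) - 132)*4 = ((5 - 1*(-5)) - 132)*4 = ((5 + 5) - 132)*4 = (10 - 132)*4 = -122*4 = -488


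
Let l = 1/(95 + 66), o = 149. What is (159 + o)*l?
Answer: 44/23 ≈ 1.9130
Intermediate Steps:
l = 1/161 ≈ 0.0062112
(159 + o)*l = (159 + 149)*(1/161) = 308*(1/161) = 44/23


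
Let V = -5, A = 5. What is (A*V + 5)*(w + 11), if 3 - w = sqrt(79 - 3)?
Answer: -280 + 40*sqrt(19) ≈ -105.64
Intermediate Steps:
w = 3 - 2*sqrt(19) (w = 3 - sqrt(79 - 3) = 3 - sqrt(76) = 3 - 2*sqrt(19) ≈ -5.7178)
(A*V + 5)*(w + 11) = (5*(-5) + 5)*((3 - 2*sqrt(19)) + 11) = (-25 + 5)*(14 - 2*sqrt(19)) = -20*(14 - 2*sqrt(19)) = -280 + 40*sqrt(19)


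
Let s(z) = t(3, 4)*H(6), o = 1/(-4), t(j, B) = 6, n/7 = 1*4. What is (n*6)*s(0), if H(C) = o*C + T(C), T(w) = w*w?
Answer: 34776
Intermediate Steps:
T(w) = w**2
n = 28 (n = 7*(1*4) = 7*4 = 28)
o = -1/4 (o = 1*(-1/4) = -1/4 ≈ -0.25000)
H(C) = C**2 - C/4 (H(C) = -C/4 + C**2 = C**2 - C/4)
s(z) = 207 (s(z) = 6*(6*(-1/4 + 6)) = 6*(6*(23/4)) = 6*(69/2) = 207)
(n*6)*s(0) = (28*6)*207 = 168*207 = 34776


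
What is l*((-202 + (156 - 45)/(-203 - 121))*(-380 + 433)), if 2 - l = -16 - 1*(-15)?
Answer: -1158209/36 ≈ -32172.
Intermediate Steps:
l = 3 (l = 2 - (-16 - 1*(-15)) = 2 - (-16 + 15) = 2 - 1*(-1) = 2 + 1 = 3)
l*((-202 + (156 - 45)/(-203 - 121))*(-380 + 433)) = 3*((-202 + (156 - 45)/(-203 - 121))*(-380 + 433)) = 3*((-202 + 111/(-324))*53) = 3*((-202 + 111*(-1/324))*53) = 3*((-202 - 37/108)*53) = 3*(-21853/108*53) = 3*(-1158209/108) = -1158209/36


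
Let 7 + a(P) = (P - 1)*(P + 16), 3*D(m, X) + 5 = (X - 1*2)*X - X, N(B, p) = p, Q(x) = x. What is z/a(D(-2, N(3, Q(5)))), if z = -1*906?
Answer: -8154/43 ≈ -189.63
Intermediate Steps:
D(m, X) = -5/3 - X/3 + X*(-2 + X)/3 (D(m, X) = -5/3 + ((X - 1*2)*X - X)/3 = -5/3 + ((X - 2)*X - X)/3 = -5/3 + ((-2 + X)*X - X)/3 = -5/3 + (X*(-2 + X) - X)/3 = -5/3 + (-X + X*(-2 + X))/3 = -5/3 + (-X/3 + X*(-2 + X)/3) = -5/3 - X/3 + X*(-2 + X)/3)
a(P) = -7 + (-1 + P)*(16 + P) (a(P) = -7 + (P - 1)*(P + 16) = -7 + (-1 + P)*(16 + P))
z = -906
z/a(D(-2, N(3, Q(5)))) = -906/(-23 + (-5/3 - 1*5 + (1/3)*5**2)**2 + 15*(-5/3 - 1*5 + (1/3)*5**2)) = -906/(-23 + (-5/3 - 5 + (1/3)*25)**2 + 15*(-5/3 - 5 + (1/3)*25)) = -906/(-23 + (-5/3 - 5 + 25/3)**2 + 15*(-5/3 - 5 + 25/3)) = -906/(-23 + (5/3)**2 + 15*(5/3)) = -906/(-23 + 25/9 + 25) = -906/43/9 = -906*9/43 = -8154/43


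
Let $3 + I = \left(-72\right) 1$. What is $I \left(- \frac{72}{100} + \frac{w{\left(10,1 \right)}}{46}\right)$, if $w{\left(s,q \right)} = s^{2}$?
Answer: $- \frac{2508}{23} \approx -109.04$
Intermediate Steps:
$I = -75$ ($I = -3 - 72 = -75$)
$I \left(- \frac{72}{100} + \frac{w{\left(10,1 \right)}}{46}\right) = - 75 \left(- \frac{72}{100} + \frac{10^{2}}{46}\right) = - 75 \left(\left(-72\right) \frac{1}{100} + 100 \cdot \frac{1}{46}\right) = - 75 \left(- \frac{18}{25} + \frac{50}{23}\right) = \left(-75\right) \frac{836}{575} = - \frac{2508}{23}$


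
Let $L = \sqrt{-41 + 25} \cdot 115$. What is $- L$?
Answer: $- 460 i \approx - 460.0 i$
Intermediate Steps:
$L = 460 i$ ($L = \sqrt{-16} \cdot 115 = 4 i 115 = 460 i \approx 460.0 i$)
$- L = - 460 i$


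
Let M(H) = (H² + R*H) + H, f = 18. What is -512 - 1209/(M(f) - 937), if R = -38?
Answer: -653639/1279 ≈ -511.05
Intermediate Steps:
M(H) = H² - 37*H (M(H) = (H² - 38*H) + H = H² - 37*H)
-512 - 1209/(M(f) - 937) = -512 - 1209/(18*(-37 + 18) - 937) = -512 - 1209/(18*(-19) - 937) = -512 - 1209/(-342 - 937) = -512 - 1209/(-1279) = -512 - 1209*(-1/1279) = -512 + 1209/1279 = -653639/1279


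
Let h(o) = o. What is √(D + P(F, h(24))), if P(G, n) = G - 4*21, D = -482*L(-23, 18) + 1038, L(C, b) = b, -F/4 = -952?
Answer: I*√3914 ≈ 62.562*I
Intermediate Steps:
F = 3808 (F = -4*(-952) = 3808)
D = -7638 (D = -482*18 + 1038 = -8676 + 1038 = -7638)
P(G, n) = -84 + G (P(G, n) = G - 84 = -84 + G)
√(D + P(F, h(24))) = √(-7638 + (-84 + 3808)) = √(-7638 + 3724) = √(-3914) = I*√3914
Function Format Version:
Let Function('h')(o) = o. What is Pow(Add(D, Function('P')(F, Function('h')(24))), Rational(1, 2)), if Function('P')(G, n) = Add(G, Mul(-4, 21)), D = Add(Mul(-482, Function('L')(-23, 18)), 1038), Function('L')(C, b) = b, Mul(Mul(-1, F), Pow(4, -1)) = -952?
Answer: Mul(I, Pow(3914, Rational(1, 2))) ≈ Mul(62.562, I)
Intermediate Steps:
F = 3808 (F = Mul(-4, -952) = 3808)
D = -7638 (D = Add(Mul(-482, 18), 1038) = Add(-8676, 1038) = -7638)
Function('P')(G, n) = Add(-84, G) (Function('P')(G, n) = Add(G, -84) = Add(-84, G))
Pow(Add(D, Function('P')(F, Function('h')(24))), Rational(1, 2)) = Pow(Add(-7638, Add(-84, 3808)), Rational(1, 2)) = Pow(Add(-7638, 3724), Rational(1, 2)) = Pow(-3914, Rational(1, 2)) = Mul(I, Pow(3914, Rational(1, 2)))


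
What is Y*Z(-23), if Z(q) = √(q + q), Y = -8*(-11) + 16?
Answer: 104*I*√46 ≈ 705.36*I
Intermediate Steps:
Y = 104 (Y = 88 + 16 = 104)
Z(q) = √2*√q (Z(q) = √(2*q) = √2*√q)
Y*Z(-23) = 104*(√2*√(-23)) = 104*(√2*(I*√23)) = 104*(I*√46) = 104*I*√46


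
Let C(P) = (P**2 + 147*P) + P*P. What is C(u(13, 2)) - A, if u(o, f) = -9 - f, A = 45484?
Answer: -46859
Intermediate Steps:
C(P) = 2*P**2 + 147*P (C(P) = (P**2 + 147*P) + P**2 = 2*P**2 + 147*P)
C(u(13, 2)) - A = (-9 - 1*2)*(147 + 2*(-9 - 1*2)) - 1*45484 = (-9 - 2)*(147 + 2*(-9 - 2)) - 45484 = -11*(147 + 2*(-11)) - 45484 = -11*(147 - 22) - 45484 = -11*125 - 45484 = -1375 - 45484 = -46859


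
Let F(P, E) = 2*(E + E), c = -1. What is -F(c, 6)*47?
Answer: -1128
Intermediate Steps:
F(P, E) = 4*E (F(P, E) = 2*(2*E) = 4*E)
-F(c, 6)*47 = -4*6*47 = -1*24*47 = -24*47 = -1128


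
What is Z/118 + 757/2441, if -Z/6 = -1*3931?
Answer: 28831376/144019 ≈ 200.19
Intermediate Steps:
Z = 23586 (Z = -(-6)*3931 = -6*(-3931) = 23586)
Z/118 + 757/2441 = 23586/118 + 757/2441 = 23586*(1/118) + 757*(1/2441) = 11793/59 + 757/2441 = 28831376/144019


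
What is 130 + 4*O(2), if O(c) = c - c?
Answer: 130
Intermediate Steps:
O(c) = 0
130 + 4*O(2) = 130 + 4*0 = 130 + 0 = 130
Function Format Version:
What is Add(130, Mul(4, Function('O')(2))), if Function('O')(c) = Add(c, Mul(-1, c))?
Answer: 130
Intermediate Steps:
Function('O')(c) = 0
Add(130, Mul(4, Function('O')(2))) = Add(130, Mul(4, 0)) = Add(130, 0) = 130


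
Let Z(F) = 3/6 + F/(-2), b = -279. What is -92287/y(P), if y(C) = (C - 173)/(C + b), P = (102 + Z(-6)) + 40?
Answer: -24640629/55 ≈ -4.4801e+5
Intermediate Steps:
Z(F) = ½ - F/2 (Z(F) = 3*(⅙) + F*(-½) = ½ - F/2)
P = 291/2 (P = (102 + (½ - ½*(-6))) + 40 = (102 + (½ + 3)) + 40 = (102 + 7/2) + 40 = 211/2 + 40 = 291/2 ≈ 145.50)
y(C) = (-173 + C)/(-279 + C) (y(C) = (C - 173)/(C - 279) = (-173 + C)/(-279 + C))
-92287/y(P) = -92287*(-279 + 291/2)/(-173 + 291/2) = -92287/(-55/2/(-267/2)) = -92287/((-2/267*(-55/2))) = -92287/55/267 = -92287*267/55 = -24640629/55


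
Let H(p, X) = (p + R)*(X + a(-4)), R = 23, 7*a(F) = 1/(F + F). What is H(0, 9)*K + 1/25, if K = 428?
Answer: 30947089/350 ≈ 88420.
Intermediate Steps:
a(F) = 1/(14*F) (a(F) = 1/(7*(F + F)) = 1/(7*((2*F))) = (1/(2*F))/7 = 1/(14*F))
H(p, X) = (23 + p)*(-1/56 + X) (H(p, X) = (p + 23)*(X + (1/14)/(-4)) = (23 + p)*(X + (1/14)*(-¼)) = (23 + p)*(X - 1/56) = (23 + p)*(-1/56 + X))
H(0, 9)*K + 1/25 = (-23/56 + 23*9 - 1/56*0 + 9*0)*428 + 1/25 = (-23/56 + 207 + 0 + 0)*428 + 1/25 = (11569/56)*428 + 1/25 = 1237883/14 + 1/25 = 30947089/350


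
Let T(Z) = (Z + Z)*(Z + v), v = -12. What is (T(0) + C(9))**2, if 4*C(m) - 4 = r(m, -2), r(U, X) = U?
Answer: 169/16 ≈ 10.563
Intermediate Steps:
T(Z) = 2*Z*(-12 + Z) (T(Z) = (Z + Z)*(Z - 12) = (2*Z)*(-12 + Z) = 2*Z*(-12 + Z))
C(m) = 1 + m/4
(T(0) + C(9))**2 = (2*0*(-12 + 0) + (1 + (1/4)*9))**2 = (2*0*(-12) + (1 + 9/4))**2 = (0 + 13/4)**2 = (13/4)**2 = 169/16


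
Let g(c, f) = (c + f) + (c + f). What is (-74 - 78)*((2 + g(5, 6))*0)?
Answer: 0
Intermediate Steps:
g(c, f) = 2*c + 2*f
(-74 - 78)*((2 + g(5, 6))*0) = (-74 - 78)*((2 + (2*5 + 2*6))*0) = -152*(2 + (10 + 12))*0 = -152*(2 + 22)*0 = -3648*0 = -152*0 = 0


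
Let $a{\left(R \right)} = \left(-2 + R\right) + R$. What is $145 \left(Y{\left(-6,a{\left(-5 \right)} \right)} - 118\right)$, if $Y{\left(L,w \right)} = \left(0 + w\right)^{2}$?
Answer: $3770$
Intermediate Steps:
$a{\left(R \right)} = -2 + 2 R$
$Y{\left(L,w \right)} = w^{2}$
$145 \left(Y{\left(-6,a{\left(-5 \right)} \right)} - 118\right) = 145 \left(\left(-2 + 2 \left(-5\right)\right)^{2} - 118\right) = 145 \left(\left(-2 - 10\right)^{2} - 118\right) = 145 \left(\left(-12\right)^{2} - 118\right) = 145 \left(144 - 118\right) = 145 \cdot 26 = 3770$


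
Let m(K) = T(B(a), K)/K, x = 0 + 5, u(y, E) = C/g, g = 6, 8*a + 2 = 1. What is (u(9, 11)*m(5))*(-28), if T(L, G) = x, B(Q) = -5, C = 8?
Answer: -112/3 ≈ -37.333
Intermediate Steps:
a = -⅛ (a = -¼ + (⅛)*1 = -¼ + ⅛ = -⅛ ≈ -0.12500)
u(y, E) = 4/3 (u(y, E) = 8/6 = 8*(⅙) = 4/3)
x = 5
T(L, G) = 5
m(K) = 5/K
(u(9, 11)*m(5))*(-28) = (4*(5/5)/3)*(-28) = (4*(5*(⅕))/3)*(-28) = ((4/3)*1)*(-28) = (4/3)*(-28) = -112/3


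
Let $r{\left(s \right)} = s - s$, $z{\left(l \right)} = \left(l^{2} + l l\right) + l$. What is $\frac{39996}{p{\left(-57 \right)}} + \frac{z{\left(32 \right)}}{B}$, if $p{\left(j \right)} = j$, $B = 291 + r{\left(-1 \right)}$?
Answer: $- \frac{3840092}{5529} \approx -694.54$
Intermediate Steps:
$z{\left(l \right)} = l + 2 l^{2}$ ($z{\left(l \right)} = \left(l^{2} + l^{2}\right) + l = 2 l^{2} + l = l + 2 l^{2}$)
$r{\left(s \right)} = 0$
$B = 291$ ($B = 291 + 0 = 291$)
$\frac{39996}{p{\left(-57 \right)}} + \frac{z{\left(32 \right)}}{B} = \frac{39996}{-57} + \frac{32 \left(1 + 2 \cdot 32\right)}{291} = 39996 \left(- \frac{1}{57}\right) + 32 \left(1 + 64\right) \frac{1}{291} = - \frac{13332}{19} + 32 \cdot 65 \cdot \frac{1}{291} = - \frac{13332}{19} + 2080 \cdot \frac{1}{291} = - \frac{13332}{19} + \frac{2080}{291} = - \frac{3840092}{5529}$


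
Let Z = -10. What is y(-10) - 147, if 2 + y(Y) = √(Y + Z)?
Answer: -149 + 2*I*√5 ≈ -149.0 + 4.4721*I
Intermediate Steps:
y(Y) = -2 + √(-10 + Y) (y(Y) = -2 + √(Y - 10) = -2 + √(-10 + Y))
y(-10) - 147 = (-2 + √(-10 - 10)) - 147 = (-2 + √(-20)) - 147 = (-2 + 2*I*√5) - 147 = -149 + 2*I*√5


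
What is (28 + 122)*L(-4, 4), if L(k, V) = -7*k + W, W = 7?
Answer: 5250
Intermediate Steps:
L(k, V) = 7 - 7*k (L(k, V) = -7*k + 7 = 7 - 7*k)
(28 + 122)*L(-4, 4) = (28 + 122)*(7 - 7*(-4)) = 150*(7 + 28) = 150*35 = 5250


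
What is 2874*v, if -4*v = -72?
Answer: 51732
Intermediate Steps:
v = 18 (v = -¼*(-72) = 18)
2874*v = 2874*18 = 51732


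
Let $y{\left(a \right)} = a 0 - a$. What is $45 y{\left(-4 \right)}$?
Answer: $180$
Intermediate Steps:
$y{\left(a \right)} = - a$ ($y{\left(a \right)} = 0 - a = - a$)
$45 y{\left(-4 \right)} = 45 \left(\left(-1\right) \left(-4\right)\right) = 45 \cdot 4 = 180$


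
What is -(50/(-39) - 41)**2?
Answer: -2719201/1521 ≈ -1787.8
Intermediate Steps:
-(50/(-39) - 41)**2 = -(50*(-1/39) - 41)**2 = -(-50/39 - 41)**2 = -(-1649/39)**2 = -1*2719201/1521 = -2719201/1521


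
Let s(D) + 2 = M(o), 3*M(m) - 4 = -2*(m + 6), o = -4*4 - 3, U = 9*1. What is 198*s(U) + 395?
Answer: 1979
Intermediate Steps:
U = 9
o = -19 (o = -16 - 3 = -19)
M(m) = -8/3 - 2*m/3 (M(m) = 4/3 + (-2*(m + 6))/3 = 4/3 + (-2*(6 + m))/3 = 4/3 + (-12 - 2*m)/3 = 4/3 + (-4 - 2*m/3) = -8/3 - 2*m/3)
s(D) = 8 (s(D) = -2 + (-8/3 - 2/3*(-19)) = -2 + (-8/3 + 38/3) = -2 + 10 = 8)
198*s(U) + 395 = 198*8 + 395 = 1584 + 395 = 1979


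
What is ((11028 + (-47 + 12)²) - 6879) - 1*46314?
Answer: -40940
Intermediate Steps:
((11028 + (-47 + 12)²) - 6879) - 1*46314 = ((11028 + (-35)²) - 6879) - 46314 = ((11028 + 1225) - 6879) - 46314 = (12253 - 6879) - 46314 = 5374 - 46314 = -40940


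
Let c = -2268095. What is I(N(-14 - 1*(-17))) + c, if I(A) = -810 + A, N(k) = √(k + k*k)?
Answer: -2268905 + 2*√3 ≈ -2.2689e+6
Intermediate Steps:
N(k) = √(k + k²)
I(N(-14 - 1*(-17))) + c = (-810 + √((-14 - 1*(-17))*(1 + (-14 - 1*(-17))))) - 2268095 = (-810 + √((-14 + 17)*(1 + (-14 + 17)))) - 2268095 = (-810 + √(3*(1 + 3))) - 2268095 = (-810 + √(3*4)) - 2268095 = (-810 + √12) - 2268095 = (-810 + 2*√3) - 2268095 = -2268905 + 2*√3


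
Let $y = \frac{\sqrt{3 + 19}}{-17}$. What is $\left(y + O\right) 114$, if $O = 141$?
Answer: $16074 - \frac{114 \sqrt{22}}{17} \approx 16043.0$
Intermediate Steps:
$y = - \frac{\sqrt{22}}{17}$ ($y = \sqrt{22} \left(- \frac{1}{17}\right) = - \frac{\sqrt{22}}{17} \approx -0.27591$)
$\left(y + O\right) 114 = \left(- \frac{\sqrt{22}}{17} + 141\right) 114 = \left(141 - \frac{\sqrt{22}}{17}\right) 114 = 16074 - \frac{114 \sqrt{22}}{17}$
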